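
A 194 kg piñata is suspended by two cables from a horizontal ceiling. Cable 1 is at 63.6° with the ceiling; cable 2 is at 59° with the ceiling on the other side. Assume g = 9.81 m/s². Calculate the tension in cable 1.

T_1 ≈ 1160 N

Weight W = 194 × 9.81 = 1903 N acts straight down.
Horizontal: T_1 cos 63.6° = T_2 cos 59°  →  T_2 = 0.8633 T_1.
Vertical: T_1 sin 63.6° + T_2 sin 59° = 1903.
Substituting the horizontal relation into the vertical equation gives 1.636 T_1 = 1903, so T_1 = 1163 N.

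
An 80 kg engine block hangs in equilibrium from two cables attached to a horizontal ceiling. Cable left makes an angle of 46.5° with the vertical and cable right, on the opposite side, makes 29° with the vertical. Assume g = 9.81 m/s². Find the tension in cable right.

T_right ≈ 588 N

Angles from the horizontal: cable left is 90° − 46.5° = 43.5°, cable right is 90° − 29° = 61°.
Weight W = 80 × 9.81 = 784.8 N acts straight down.
Horizontal: T_left cos 43.5° = T_right cos 61°  →  T_left = 0.6684 T_right.
Vertical: T_left sin 43.5° + T_right sin 61° = 784.8.
Substituting the horizontal relation into the vertical equation gives 1.335 T_right = 784.8, so T_right = 588 N.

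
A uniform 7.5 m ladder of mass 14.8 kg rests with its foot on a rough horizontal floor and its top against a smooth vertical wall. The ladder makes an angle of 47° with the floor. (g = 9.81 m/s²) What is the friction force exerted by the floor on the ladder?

Torques about the foot: N_wall · 7.5 sin 47° = 14.8×9.81×3.75 cos 47° → N_wall = 67.695 N.
ΣF_x = 0: f_floor = N_wall = 67.695 N.

f ≈ 67.7 N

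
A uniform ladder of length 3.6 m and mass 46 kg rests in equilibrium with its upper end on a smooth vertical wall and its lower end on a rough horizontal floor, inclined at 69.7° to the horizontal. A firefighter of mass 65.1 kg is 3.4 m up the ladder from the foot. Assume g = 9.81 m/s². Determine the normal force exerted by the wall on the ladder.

Torques about the foot: N_wall · 3.6 sin 69.7° = 46×9.81×1.8 cos 69.7° + 65.1×9.81×3.4 cos 69.7° → N_wall = 306.58 N.

N_wall ≈ 307 N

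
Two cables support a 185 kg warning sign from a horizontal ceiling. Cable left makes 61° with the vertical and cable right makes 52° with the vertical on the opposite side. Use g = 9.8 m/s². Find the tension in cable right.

Angles from the horizontal: cable left is 90° − 61° = 29°, cable right is 90° − 52° = 38°.
Weight W = 185 × 9.8 = 1813 N acts straight down.
Horizontal: T_left cos 29° = T_right cos 38°  →  T_left = 0.901 T_right.
Vertical: T_left sin 29° + T_right sin 38° = 1813.
Substituting the horizontal relation into the vertical equation gives 1.052 T_right = 1813, so T_right = 1723 N.

T_right ≈ 1720 N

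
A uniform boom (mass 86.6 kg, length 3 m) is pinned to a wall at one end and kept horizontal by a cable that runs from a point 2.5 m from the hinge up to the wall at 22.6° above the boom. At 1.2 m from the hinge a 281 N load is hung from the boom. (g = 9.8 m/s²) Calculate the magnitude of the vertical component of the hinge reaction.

|H_y| ≈ 486 N

Take torques about the hinge: T sin 22.6° · 2.5 = 86.6×9.8×1.5 + 281×1.2 = 1610.2 N·m.
So T = 1610.2 / (0.3843 × 2.5) = 1676 N.
ΣF_y = 0: H_y = (86.6×9.8 + 281) − T sin 22.6° = 1129.7 − 644.09 = 485.59 N.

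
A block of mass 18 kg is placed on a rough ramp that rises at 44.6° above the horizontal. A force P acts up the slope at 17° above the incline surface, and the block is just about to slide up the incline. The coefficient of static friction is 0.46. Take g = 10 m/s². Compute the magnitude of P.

P ≈ 170 N

On the verge of sliding up the incline, friction equals μN and acts down the slope.
Perpendicular: N + P sin 17° = W cos 44.6° = 128.2 N.
Along incline: P cos 17° = W sin 44.6° + μN  with W sin 44.6° = 126.4 N.
Solving the pair for P and N: P = 169.9 N, N = 78.49 N (and f = μN = 36.1 N).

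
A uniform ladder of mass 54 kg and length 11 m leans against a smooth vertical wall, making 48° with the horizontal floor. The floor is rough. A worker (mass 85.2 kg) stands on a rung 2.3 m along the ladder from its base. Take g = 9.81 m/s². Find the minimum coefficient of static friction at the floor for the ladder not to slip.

μ_min ≈ 0.290

ΣF_y = 0: N_floor = 54×9.81 + 85.2×9.81 = 1365.6 N.
Torques about the foot: N_wall · 11 sin 48° = 54×9.81×5.5 cos 48° + 85.2×9.81×2.3 cos 48° → N_wall = 395.85 N.
ΣF_x = 0: f_floor = N_wall = 395.85 N.
μ_min = f_floor / N_floor = 395.85 / 1365.6 = 0.2899.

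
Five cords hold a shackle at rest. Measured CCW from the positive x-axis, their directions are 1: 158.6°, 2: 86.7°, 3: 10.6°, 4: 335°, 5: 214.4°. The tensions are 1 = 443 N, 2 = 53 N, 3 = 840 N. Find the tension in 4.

T_4 ≈ 80.6 N

Resolve: ΣF_x = 443 cos 158.6° + 53 cos 86.7° + 840 cos 10.6° + T_4 cos 335° + T_5 cos 214.4° = 0.
        ΣF_y = 443 sin 158.6° + 53 sin 86.7° + 840 sin 10.6° + T_4 sin 335° + T_5 sin 214.4° = 0.
The known terms sum to (416.3, 369.1) N, so 0.9063 T_4 − 0.8251 T_5 = -416.3 and -0.4226 T_4 − 0.5650 T_5 = -369.1.
Solving simultaneously: T_4 = 80.57 N, T_5 = 593 N.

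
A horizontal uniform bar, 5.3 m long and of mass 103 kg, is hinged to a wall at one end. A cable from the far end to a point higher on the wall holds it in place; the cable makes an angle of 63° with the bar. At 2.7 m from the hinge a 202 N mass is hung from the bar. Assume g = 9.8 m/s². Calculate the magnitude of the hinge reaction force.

Take torques about the hinge: T sin 63° · 5.3 = 103×9.8×2.65 + 202×2.7 = 3220.3 N·m.
So T = 3220.3 / (0.8910 × 5.3) = 681.93 N.
ΣF_x = 0: H_x = T cos 63° = 309.59 N.
ΣF_y = 0: H_y = (103×9.8 + 202) − T sin 63° = 1211.4 − 607.61 = 603.79 N.
|H| = √(H_x² + H_y²) = √((309.59)² + (603.79)²) = 678.54 N.

|H| ≈ 679 N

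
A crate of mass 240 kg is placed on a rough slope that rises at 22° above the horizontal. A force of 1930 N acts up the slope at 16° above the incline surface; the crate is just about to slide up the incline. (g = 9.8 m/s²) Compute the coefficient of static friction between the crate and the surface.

On the verge of sliding up the incline, friction is at its maximum μN and acts down the slope.
Perpendicular to incline: N = W cos 22° − P sin 16° = 2181 − 532 = 1649 N.
Along incline: P cos 16° − μN = W sin 22° → μ = −(W sin 22° − P cos 16°) / N = 0.5908.

μ ≈ 0.591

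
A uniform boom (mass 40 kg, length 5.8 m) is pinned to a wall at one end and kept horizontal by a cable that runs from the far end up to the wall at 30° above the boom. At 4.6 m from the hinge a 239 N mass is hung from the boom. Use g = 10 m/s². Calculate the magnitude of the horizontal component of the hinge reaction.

H_x ≈ 675 N

Take torques about the hinge: T sin 30° · 5.8 = 40×10×2.9 + 239×4.6 = 2259.4 N·m.
So T = 2259.4 / (0.5000 × 5.8) = 779.1 N.
ΣF_x = 0: H_x = T cos 30° = 674.72 N.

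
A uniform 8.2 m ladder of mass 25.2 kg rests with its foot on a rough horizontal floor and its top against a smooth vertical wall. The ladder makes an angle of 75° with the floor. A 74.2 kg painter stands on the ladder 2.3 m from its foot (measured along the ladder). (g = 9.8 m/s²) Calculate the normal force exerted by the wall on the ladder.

Torques about the foot: N_wall · 8.2 sin 75° = 25.2×9.8×4.1 cos 75° + 74.2×9.8×2.3 cos 75° → N_wall = 87.737 N.

N_wall ≈ 87.7 N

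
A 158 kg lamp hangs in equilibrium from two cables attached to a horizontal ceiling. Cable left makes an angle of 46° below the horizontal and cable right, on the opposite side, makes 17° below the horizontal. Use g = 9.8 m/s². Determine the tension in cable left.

T_left ≈ 1660 N

Weight W = 158 × 9.8 = 1548 N acts straight down.
Horizontal: T_left cos 46° = T_right cos 17°  →  T_right = 0.7264 T_left.
Vertical: T_left sin 46° + T_right sin 17° = 1548.
Substituting the horizontal relation into the vertical equation gives 0.9317 T_left = 1548, so T_left = 1662 N.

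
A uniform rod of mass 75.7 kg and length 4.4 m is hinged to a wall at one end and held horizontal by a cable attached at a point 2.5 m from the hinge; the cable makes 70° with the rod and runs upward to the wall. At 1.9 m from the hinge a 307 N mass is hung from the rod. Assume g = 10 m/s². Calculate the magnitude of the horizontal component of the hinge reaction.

Take torques about the hinge: T sin 70° · 2.5 = 75.7×10×2.2 + 307×1.9 = 2248.7 N·m.
So T = 2248.7 / (0.9397 × 2.5) = 957.21 N.
ΣF_x = 0: H_x = T cos 70° = 327.38 N.

H_x ≈ 327 N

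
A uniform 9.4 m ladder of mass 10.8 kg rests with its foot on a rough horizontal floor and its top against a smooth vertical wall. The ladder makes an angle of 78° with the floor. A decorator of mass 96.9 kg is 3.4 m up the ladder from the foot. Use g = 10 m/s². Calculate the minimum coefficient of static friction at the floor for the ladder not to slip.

ΣF_y = 0: N_floor = 10.8×10 + 96.9×10 = 1077 N.
Torques about the foot: N_wall · 9.4 sin 78° = 10.8×10×4.7 cos 78° + 96.9×10×3.4 cos 78° → N_wall = 85.977 N.
ΣF_x = 0: f_floor = N_wall = 85.977 N.
μ_min = f_floor / N_floor = 85.977 / 1077 = 0.07983.

μ_min ≈ 0.0798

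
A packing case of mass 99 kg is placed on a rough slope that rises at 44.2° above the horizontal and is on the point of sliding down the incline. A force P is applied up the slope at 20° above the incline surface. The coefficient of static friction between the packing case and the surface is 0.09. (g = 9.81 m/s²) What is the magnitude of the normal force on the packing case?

On the verge of sliding down the incline, friction equals μN and acts up the slope.
Perpendicular: N + P sin 20° = W cos 44.2° = 696.3 N.
Along incline: P cos 20° + μN = W sin 44.2° with W sin 44.2° = 677.1 N.
Solving the pair for P and N: P = 676 N, N = 465.1 N (and f = μN = 41.85 N).

N ≈ 465 N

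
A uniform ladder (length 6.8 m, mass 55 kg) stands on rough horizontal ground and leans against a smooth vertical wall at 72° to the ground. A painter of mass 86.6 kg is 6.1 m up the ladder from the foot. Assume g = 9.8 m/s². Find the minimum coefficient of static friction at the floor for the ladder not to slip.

μ_min ≈ 0.241

ΣF_y = 0: N_floor = 55×9.8 + 86.6×9.8 = 1387.7 N.
Torques about the foot: N_wall · 6.8 sin 72° = 55×9.8×3.4 cos 72° + 86.6×9.8×6.1 cos 72° → N_wall = 334.93 N.
ΣF_x = 0: f_floor = N_wall = 334.93 N.
μ_min = f_floor / N_floor = 334.93 / 1387.7 = 0.2414.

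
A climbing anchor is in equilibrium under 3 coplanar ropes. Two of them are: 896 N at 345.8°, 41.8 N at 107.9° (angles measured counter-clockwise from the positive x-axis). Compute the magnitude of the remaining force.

Sum the known components: ΣF_x = 855.8 N, ΣF_y = -180 N.
For equilibrium the remaining force must supply (−ΣF_x, −ΣF_y) = (-855.8, 180) N.
Magnitude = √((-855.8)² + (180)²) = 874.5 N; direction = atan2(180, -855.8) = 168.1°.

F ≈ 875 N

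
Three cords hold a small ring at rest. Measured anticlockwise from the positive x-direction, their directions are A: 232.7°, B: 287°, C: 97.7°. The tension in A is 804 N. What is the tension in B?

T_B ≈ 3520 N

Resolve: ΣF_x = 804 cos 232.7° + T_B cos 287° + T_C cos 97.7° = 0.
        ΣF_y = 804 sin 232.7° + T_B sin 287° + T_C sin 97.7° = 0.
The known terms sum to (-487.2, -639.6) N, so 0.2924 T_B − 0.1340 T_C = 487.2 and -0.9563 T_B + 0.9910 T_C = 639.6.
Solving simultaneously: T_B = 3518 N, T_C = 4040 N.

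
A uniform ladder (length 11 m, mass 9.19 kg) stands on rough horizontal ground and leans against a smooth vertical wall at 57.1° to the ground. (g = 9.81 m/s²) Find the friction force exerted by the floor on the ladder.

Torques about the foot: N_wall · 11 sin 57.1° = 9.19×9.81×5.5 cos 57.1° → N_wall = 29.162 N.
ΣF_x = 0: f_floor = N_wall = 29.162 N.

f ≈ 29.2 N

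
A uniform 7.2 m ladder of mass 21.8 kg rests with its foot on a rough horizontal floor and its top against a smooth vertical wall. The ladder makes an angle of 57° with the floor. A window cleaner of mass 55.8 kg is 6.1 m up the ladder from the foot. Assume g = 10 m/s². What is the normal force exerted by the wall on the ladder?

Torques about the foot: N_wall · 7.2 sin 57° = 21.8×10×3.6 cos 57° + 55.8×10×6.1 cos 57° → N_wall = 377.79 N.

N_wall ≈ 378 N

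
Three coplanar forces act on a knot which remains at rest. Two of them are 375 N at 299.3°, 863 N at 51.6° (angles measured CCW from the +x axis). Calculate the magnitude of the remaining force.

Sum the known components: ΣF_x = 719.6 N, ΣF_y = 349.3 N.
For equilibrium the remaining force must supply (−ΣF_x, −ΣF_y) = (-719.6, -349.3) N.
Magnitude = √((-719.6)² + (-349.3)²) = 799.9 N; direction = atan2(-349.3, -719.6) = 205.9°.

F ≈ 800 N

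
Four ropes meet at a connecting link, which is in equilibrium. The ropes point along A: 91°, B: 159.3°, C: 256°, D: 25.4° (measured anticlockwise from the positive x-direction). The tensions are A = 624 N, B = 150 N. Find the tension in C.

T_C ≈ 875 N

Resolve: ΣF_x = 624 cos 91° + 150 cos 159.3° + T_C cos 256° + T_D cos 25.4° = 0.
        ΣF_y = 624 sin 91° + 150 sin 159.3° + T_C sin 256° + T_D sin 25.4° = 0.
The known terms sum to (-151.2, 676.9) N, so -0.2419 T_C + 0.9033 T_D = 151.2 and -0.9703 T_C + 0.4289 T_D = -676.9.
Solving simultaneously: T_C = 875.3 N, T_D = 401.8 N.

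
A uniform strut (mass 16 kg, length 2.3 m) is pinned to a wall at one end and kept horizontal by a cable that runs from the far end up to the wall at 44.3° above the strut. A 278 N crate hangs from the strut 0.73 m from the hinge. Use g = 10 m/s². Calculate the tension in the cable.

Take torques about the hinge: T sin 44.3° · 2.3 = 16×10×1.15 + 278×0.73 = 386.94 N·m.
So T = 386.94 / (0.6984 × 2.3) = 240.88 N.

T ≈ 241 N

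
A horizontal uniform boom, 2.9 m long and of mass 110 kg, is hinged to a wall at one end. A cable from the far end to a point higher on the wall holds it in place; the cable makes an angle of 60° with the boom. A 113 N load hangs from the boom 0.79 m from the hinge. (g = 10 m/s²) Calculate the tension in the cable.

T ≈ 671 N

Take torques about the hinge: T sin 60° · 2.9 = 110×10×1.45 + 113×0.79 = 1684.3 N·m.
So T = 1684.3 / (0.8660 × 2.9) = 670.63 N.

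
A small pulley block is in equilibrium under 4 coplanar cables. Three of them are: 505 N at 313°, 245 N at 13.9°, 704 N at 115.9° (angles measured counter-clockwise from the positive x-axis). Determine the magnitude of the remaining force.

F ≈ 424 N

Sum the known components: ΣF_x = 274.7 N, ΣF_y = 322.8 N.
For equilibrium the remaining force must supply (−ΣF_x, −ΣF_y) = (-274.7, -322.8) N.
Magnitude = √((-274.7)² + (-322.8)²) = 423.9 N; direction = atan2(-322.8, -274.7) = 229.6°.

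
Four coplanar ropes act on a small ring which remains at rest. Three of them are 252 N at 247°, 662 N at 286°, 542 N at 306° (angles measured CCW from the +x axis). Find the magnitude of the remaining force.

F ≈ 1370 N

Sum the known components: ΣF_x = 402.6 N, ΣF_y = -1307 N.
For equilibrium the remaining force must supply (−ΣF_x, −ΣF_y) = (-402.6, 1307) N.
Magnitude = √((-402.6)² + (1307)²) = 1367 N; direction = atan2(1307, -402.6) = 107.1°.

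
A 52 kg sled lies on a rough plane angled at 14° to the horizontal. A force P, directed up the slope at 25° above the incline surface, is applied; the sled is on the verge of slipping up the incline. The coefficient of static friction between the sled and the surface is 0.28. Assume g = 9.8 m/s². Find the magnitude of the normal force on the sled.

On the verge of sliding up the incline, friction equals μN and acts down the slope.
Perpendicular: N + P sin 25° = W cos 14° = 494.5 N.
Along incline: P cos 25° = W sin 14° + μN  with W sin 14° = 123.3 N.
Solving the pair for P and N: P = 255.4 N, N = 386.5 N (and f = μN = 108.2 N).

N ≈ 387 N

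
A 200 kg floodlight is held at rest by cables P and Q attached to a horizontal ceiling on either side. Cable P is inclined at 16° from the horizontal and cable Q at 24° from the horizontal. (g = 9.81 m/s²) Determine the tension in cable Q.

Weight W = 200 × 9.81 = 1962 N acts straight down.
Horizontal: T_P cos 16° = T_Q cos 24°  →  T_P = 0.9504 T_Q.
Vertical: T_P sin 16° + T_Q sin 24° = 1962.
Substituting the horizontal relation into the vertical equation gives 0.6687 T_Q = 1962, so T_Q = 2934 N.

T_Q ≈ 2930 N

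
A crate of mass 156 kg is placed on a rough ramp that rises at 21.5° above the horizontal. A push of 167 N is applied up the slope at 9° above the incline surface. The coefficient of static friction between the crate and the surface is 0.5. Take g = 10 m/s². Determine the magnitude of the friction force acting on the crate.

f ≈ 407 N

Axes along / perpendicular to the incline. W sin 21.5° = 571.7 N down-slope; W cos 21.5° = 1451 N into the surface.
Perpendicular: N = W cos 21.5° − P sin 9° = 1451 − 26.12 = 1425 N.
Along incline: P cos 9° + f = W sin 21.5° (friction acts up-slope) → f = 571.7 − 164.9 = 406.8 N.
|f| = 406.8 N ≤ μN = 712.7 N, so the crate is indeed static.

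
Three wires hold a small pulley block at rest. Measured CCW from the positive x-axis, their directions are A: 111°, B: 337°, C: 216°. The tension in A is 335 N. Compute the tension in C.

Resolve: ΣF_x = 335 cos 111° + T_B cos 337° + T_C cos 216° = 0.
        ΣF_y = 335 sin 111° + T_B sin 337° + T_C sin 216° = 0.
The known terms sum to (-120.1, 312.7) N, so 0.9205 T_B − 0.8090 T_C = 120.1 and -0.3907 T_B − 0.5878 T_C = -312.7.
Solving simultaneously: T_B = 377.5 N, T_C = 281.1 N.

T_C ≈ 281 N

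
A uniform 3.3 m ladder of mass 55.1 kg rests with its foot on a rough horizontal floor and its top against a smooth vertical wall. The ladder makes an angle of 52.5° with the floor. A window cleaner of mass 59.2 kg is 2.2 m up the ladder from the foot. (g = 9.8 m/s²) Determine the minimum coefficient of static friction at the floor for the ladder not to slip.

μ_min ≈ 0.450

ΣF_y = 0: N_floor = 55.1×9.8 + 59.2×9.8 = 1120.1 N.
Torques about the foot: N_wall · 3.3 sin 52.5° = 55.1×9.8×1.65 cos 52.5° + 59.2×9.8×2.2 cos 52.5° → N_wall = 503.95 N.
ΣF_x = 0: f_floor = N_wall = 503.95 N.
μ_min = f_floor / N_floor = 503.95 / 1120.1 = 0.4499.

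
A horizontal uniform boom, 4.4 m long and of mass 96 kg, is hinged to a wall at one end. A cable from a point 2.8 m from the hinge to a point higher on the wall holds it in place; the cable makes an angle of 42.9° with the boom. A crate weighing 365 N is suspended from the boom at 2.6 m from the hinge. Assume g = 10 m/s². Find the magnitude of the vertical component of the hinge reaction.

Take torques about the hinge: T sin 42.9° · 2.8 = 96×10×2.2 + 365×2.6 = 3061 N·m.
So T = 3061 / (0.6807 × 2.8) = 1606 N.
ΣF_y = 0: H_y = (96×10 + 365) − T sin 42.9° = 1325 − 1093.2 = 231.79 N.

|H_y| ≈ 232 N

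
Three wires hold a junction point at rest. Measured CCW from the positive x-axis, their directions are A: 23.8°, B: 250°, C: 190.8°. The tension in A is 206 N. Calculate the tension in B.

T_B ≈ 53.9 N

Resolve: ΣF_x = 206 cos 23.8° + T_B cos 250° + T_C cos 190.8° = 0.
        ΣF_y = 206 sin 23.8° + T_B sin 250° + T_C sin 190.8° = 0.
The known terms sum to (188.5, 83.13) N, so -0.3420 T_B − 0.9823 T_C = -188.5 and -0.9397 T_B − 0.1874 T_C = -83.13.
Solving simultaneously: T_B = 53.95 N, T_C = 173.1 N.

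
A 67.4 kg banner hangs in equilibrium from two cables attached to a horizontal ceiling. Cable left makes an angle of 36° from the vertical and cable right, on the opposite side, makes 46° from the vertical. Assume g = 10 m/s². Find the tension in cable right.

Angles from the horizontal: cable left is 90° − 36° = 54°, cable right is 90° − 46° = 44°.
Weight W = 67.4 × 10 = 674 N acts straight down.
Horizontal: T_left cos 54° = T_right cos 44°  →  T_left = 1.224 T_right.
Vertical: T_left sin 54° + T_right sin 44° = 674.
Substituting the horizontal relation into the vertical equation gives 1.685 T_right = 674, so T_right = 400.1 N.

T_right ≈ 400 N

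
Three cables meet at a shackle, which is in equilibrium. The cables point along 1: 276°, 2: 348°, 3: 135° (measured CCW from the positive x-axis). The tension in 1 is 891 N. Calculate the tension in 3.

Resolve: ΣF_x = 891 cos 276° + T_2 cos 348° + T_3 cos 135° = 0.
        ΣF_y = 891 sin 276° + T_2 sin 348° + T_3 sin 135° = 0.
The known terms sum to (93.13, -886.1) N, so 0.9781 T_2 − 0.7071 T_3 = -93.13 and -0.2079 T_2 + 0.7071 T_3 = 886.1.
Solving simultaneously: T_2 = 1030 N, T_3 = 1556 N.

T_3 ≈ 1560 N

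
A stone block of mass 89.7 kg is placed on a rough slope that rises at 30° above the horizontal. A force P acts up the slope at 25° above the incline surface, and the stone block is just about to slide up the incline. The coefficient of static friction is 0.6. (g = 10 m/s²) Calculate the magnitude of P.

P ≈ 789 N

On the verge of sliding up the incline, friction equals μN and acts down the slope.
Perpendicular: N + P sin 25° = W cos 30° = 776.8 N.
Along incline: P cos 25° = W sin 30° + μN  with W sin 30° = 448.5 N.
Solving the pair for P and N: P = 788.5 N, N = 443.6 N (and f = μN = 266.1 N).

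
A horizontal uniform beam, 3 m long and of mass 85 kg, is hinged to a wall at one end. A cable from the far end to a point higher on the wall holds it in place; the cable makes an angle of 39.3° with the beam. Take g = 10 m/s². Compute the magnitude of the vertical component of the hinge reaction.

Take torques about the hinge: T sin 39.3° · 3 = 85×10×1.5 = 1275 N·m.
So T = 1275 / (0.6334 × 3) = 671 N.
ΣF_y = 0: H_y = (85×10) − T sin 39.3° = 850 − 425 = 425 N.

|H_y| ≈ 425 N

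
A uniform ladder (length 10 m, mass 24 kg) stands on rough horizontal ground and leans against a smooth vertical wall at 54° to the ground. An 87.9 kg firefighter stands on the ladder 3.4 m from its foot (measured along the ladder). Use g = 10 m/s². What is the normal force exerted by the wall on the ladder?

Torques about the foot: N_wall · 10 sin 54° = 24×10×5 cos 54° + 87.9×10×3.4 cos 54° → N_wall = 304.32 N.

N_wall ≈ 304 N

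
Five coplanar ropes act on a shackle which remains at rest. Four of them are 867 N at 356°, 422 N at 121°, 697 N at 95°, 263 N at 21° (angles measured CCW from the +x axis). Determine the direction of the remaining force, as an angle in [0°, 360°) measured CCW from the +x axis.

Sum the known components: ΣF_x = 832.3 N, ΣF_y = 1090 N.
For equilibrium the remaining force must supply (−ΣF_x, −ΣF_y) = (-832.3, -1090) N.
Magnitude = √((-832.3)² + (-1090)²) = 1371 N; direction = atan2(-1090, -832.3) = 232.6°.

θ ≈ 233°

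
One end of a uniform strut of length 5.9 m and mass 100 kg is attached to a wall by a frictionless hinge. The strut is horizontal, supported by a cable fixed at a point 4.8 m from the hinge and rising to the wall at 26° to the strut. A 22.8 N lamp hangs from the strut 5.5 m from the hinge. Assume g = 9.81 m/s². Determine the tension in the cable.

Take torques about the hinge: T sin 26° · 4.8 = 100×9.81×2.95 + 22.8×5.5 = 3019.4 N·m.
So T = 3019.4 / (0.4384 × 4.8) = 1434.9 N.

T ≈ 1430 N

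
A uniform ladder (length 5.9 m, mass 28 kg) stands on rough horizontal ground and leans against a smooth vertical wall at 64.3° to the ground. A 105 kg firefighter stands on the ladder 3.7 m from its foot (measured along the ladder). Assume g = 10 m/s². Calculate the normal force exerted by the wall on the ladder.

N_wall ≈ 384 N

Torques about the foot: N_wall · 5.9 sin 64.3° = 28×10×2.95 cos 64.3° + 105×10×3.7 cos 64.3° → N_wall = 384.28 N.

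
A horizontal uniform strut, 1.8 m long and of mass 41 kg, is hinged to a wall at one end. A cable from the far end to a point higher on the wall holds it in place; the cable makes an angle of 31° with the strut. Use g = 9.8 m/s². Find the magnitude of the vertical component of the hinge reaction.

|H_y| ≈ 201 N

Take torques about the hinge: T sin 31° · 1.8 = 41×9.8×0.9 = 361.62 N·m.
So T = 361.62 / (0.5150 × 1.8) = 390.07 N.
ΣF_y = 0: H_y = (41×9.8) − T sin 31° = 401.8 − 200.9 = 200.9 N.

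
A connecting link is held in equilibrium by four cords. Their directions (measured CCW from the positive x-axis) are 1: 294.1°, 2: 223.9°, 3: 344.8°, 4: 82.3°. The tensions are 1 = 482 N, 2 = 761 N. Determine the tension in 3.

Resolve: ΣF_x = 482 cos 294.1° + 761 cos 223.9° + T_3 cos 344.8° + T_4 cos 82.3° = 0.
        ΣF_y = 482 sin 294.1° + 761 sin 223.9° + T_3 sin 344.8° + T_4 sin 82.3° = 0.
The known terms sum to (-351.5, -967.7) N, so 0.9650 T_3 + 0.1340 T_4 = 351.5 and -0.2622 T_3 + 0.9910 T_4 = 967.7.
Solving simultaneously: T_3 = 220.6 N, T_4 = 1035 N.

T_3 ≈ 221 N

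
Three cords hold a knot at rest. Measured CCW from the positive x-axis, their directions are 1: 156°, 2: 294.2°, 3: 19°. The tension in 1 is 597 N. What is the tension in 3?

Resolve: ΣF_x = 597 cos 156° + T_2 cos 294.2° + T_3 cos 19° = 0.
        ΣF_y = 597 sin 156° + T_2 sin 294.2° + T_3 sin 19° = 0.
The known terms sum to (-545.4, 242.8) N, so 0.4099 T_2 + 0.9455 T_3 = 545.4 and -0.9121 T_2 + 0.3256 T_3 = -242.8.
Solving simultaneously: T_2 = 408.8 N, T_3 = 399.6 N.

T_3 ≈ 400 N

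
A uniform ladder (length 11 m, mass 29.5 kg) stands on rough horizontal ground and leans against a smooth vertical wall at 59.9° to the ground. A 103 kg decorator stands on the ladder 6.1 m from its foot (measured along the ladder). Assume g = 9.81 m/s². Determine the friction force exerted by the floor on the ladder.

f ≈ 409 N

Torques about the foot: N_wall · 11 sin 59.9° = 29.5×9.81×5.5 cos 59.9° + 103×9.81×6.1 cos 59.9° → N_wall = 408.69 N.
ΣF_x = 0: f_floor = N_wall = 408.69 N.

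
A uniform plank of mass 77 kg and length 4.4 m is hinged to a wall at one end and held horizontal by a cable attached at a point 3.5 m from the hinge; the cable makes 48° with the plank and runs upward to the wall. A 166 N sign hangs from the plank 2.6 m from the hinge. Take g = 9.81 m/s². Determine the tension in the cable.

Take torques about the hinge: T sin 48° · 3.5 = 77×9.81×2.2 + 166×2.6 = 2093.4 N·m.
So T = 2093.4 / (0.7431 × 3.5) = 804.85 N.

T ≈ 805 N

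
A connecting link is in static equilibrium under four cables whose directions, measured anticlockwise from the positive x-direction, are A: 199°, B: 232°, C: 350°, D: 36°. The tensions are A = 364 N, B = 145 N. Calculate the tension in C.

Resolve: ΣF_x = 364 cos 199° + 145 cos 232° + T_C cos 350° + T_D cos 36° = 0.
        ΣF_y = 364 sin 199° + 145 sin 232° + T_C sin 350° + T_D sin 36° = 0.
The known terms sum to (-433.4, -232.8) N, so 0.9848 T_C + 0.8090 T_D = 433.4 and -0.1736 T_C + 0.5878 T_D = 232.8.
Solving simultaneously: T_C = 92.38 N, T_D = 423.3 N.

T_C ≈ 92.4 N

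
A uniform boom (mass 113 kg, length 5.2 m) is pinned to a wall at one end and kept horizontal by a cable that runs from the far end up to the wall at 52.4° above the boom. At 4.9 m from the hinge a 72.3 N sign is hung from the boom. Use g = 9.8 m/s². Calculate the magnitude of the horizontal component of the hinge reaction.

H_x ≈ 479 N

Take torques about the hinge: T sin 52.4° · 5.2 = 113×9.8×2.6 + 72.3×4.9 = 3233.5 N·m.
So T = 3233.5 / (0.7923 × 5.2) = 784.85 N.
ΣF_x = 0: H_x = T cos 52.4° = 478.87 N.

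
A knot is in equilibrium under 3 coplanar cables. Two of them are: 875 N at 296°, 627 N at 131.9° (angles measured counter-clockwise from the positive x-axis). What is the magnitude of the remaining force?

F ≈ 322 N

Sum the known components: ΣF_x = -35.16 N, ΣF_y = -319.8 N.
For equilibrium the remaining force must supply (−ΣF_x, −ΣF_y) = (35.16, 319.8) N.
Magnitude = √((35.16)² + (319.8)²) = 321.7 N; direction = atan2(319.8, 35.16) = 83.7°.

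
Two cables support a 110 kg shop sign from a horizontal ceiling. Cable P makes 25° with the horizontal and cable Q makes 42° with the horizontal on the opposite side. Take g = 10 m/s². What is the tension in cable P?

T_P ≈ 888 N

Weight W = 110 × 10 = 1100 N acts straight down.
Horizontal: T_P cos 25° = T_Q cos 42°  →  T_Q = 1.22 T_P.
Vertical: T_P sin 25° + T_Q sin 42° = 1100.
Substituting the horizontal relation into the vertical equation gives 1.239 T_P = 1100, so T_P = 888.1 N.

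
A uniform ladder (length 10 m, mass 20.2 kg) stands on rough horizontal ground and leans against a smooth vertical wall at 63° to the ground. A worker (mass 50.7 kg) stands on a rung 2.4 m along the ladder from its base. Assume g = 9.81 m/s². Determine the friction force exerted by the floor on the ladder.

Torques about the foot: N_wall · 10 sin 63° = 20.2×9.81×5 cos 63° + 50.7×9.81×2.4 cos 63° → N_wall = 111.31 N.
ΣF_x = 0: f_floor = N_wall = 111.31 N.

f ≈ 111 N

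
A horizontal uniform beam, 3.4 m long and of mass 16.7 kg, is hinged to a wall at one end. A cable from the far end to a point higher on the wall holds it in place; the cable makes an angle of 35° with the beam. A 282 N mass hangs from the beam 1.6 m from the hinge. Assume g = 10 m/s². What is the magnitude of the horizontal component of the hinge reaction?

Take torques about the hinge: T sin 35° · 3.4 = 16.7×10×1.7 + 282×1.6 = 735.1 N·m.
So T = 735.1 / (0.5736 × 3.4) = 376.94 N.
ΣF_x = 0: H_x = T cos 35° = 308.77 N.

H_x ≈ 309 N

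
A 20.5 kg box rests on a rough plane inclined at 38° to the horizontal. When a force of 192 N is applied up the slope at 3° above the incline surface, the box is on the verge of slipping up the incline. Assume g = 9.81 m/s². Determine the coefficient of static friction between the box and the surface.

On the verge of sliding up the incline, friction is at its maximum μN and acts down the slope.
Perpendicular to incline: N = W cos 38° − P sin 3° = 158.5 − 10.05 = 148.4 N.
Along incline: P cos 3° − μN = W sin 38° → μ = −(W sin 38° − P cos 3°) / N = 0.4576.

μ ≈ 0.458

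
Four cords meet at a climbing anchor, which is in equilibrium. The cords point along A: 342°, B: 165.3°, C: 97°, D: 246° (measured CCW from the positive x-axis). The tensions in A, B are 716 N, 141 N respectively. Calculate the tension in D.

T_D ≈ 1010 N

Resolve: ΣF_x = 716 cos 342° + 141 cos 165.3° + T_C cos 97° + T_D cos 246° = 0.
        ΣF_y = 716 sin 342° + 141 sin 165.3° + T_C sin 97° + T_D sin 246° = 0.
The known terms sum to (544.6, -185.5) N, so -0.1219 T_C − 0.4067 T_D = -544.6 and 0.9925 T_C − 0.9135 T_D = 185.5.
Solving simultaneously: T_C = 1112 N, T_D = 1006 N.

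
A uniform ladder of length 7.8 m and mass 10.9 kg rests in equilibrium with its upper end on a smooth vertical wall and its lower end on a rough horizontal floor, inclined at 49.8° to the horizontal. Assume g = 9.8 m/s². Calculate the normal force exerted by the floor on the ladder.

N_floor ≈ 107 N

ΣF_y = 0: N_floor = 10.9×9.8 = 106.82 N.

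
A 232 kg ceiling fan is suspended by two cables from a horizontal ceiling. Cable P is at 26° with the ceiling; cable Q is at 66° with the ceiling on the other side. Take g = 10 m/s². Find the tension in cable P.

Weight W = 232 × 10 = 2320 N acts straight down.
Horizontal: T_P cos 26° = T_Q cos 66°  →  T_Q = 2.21 T_P.
Vertical: T_P sin 26° + T_Q sin 66° = 2320.
Substituting the horizontal relation into the vertical equation gives 2.457 T_P = 2320, so T_P = 944.2 N.

T_P ≈ 944 N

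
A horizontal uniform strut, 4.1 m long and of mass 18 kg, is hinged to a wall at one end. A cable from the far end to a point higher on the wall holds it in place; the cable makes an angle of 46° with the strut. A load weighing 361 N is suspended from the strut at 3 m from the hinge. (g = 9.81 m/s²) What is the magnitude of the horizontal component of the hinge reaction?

H_x ≈ 340 N

Take torques about the hinge: T sin 46° · 4.1 = 18×9.81×2.05 + 361×3 = 1445 N·m.
So T = 1445 / (0.7193 × 4.1) = 489.94 N.
ΣF_x = 0: H_x = T cos 46° = 340.34 N.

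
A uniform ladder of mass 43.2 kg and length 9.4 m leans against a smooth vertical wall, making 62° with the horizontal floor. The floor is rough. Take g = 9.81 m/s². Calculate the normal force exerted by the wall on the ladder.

Torques about the foot: N_wall · 9.4 sin 62° = 43.2×9.81×4.7 cos 62° → N_wall = 112.67 N.

N_wall ≈ 113 N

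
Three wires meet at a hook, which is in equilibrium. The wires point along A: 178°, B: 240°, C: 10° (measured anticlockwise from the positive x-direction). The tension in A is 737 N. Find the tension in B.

Resolve: ΣF_x = 737 cos 178° + T_B cos 240° + T_C cos 10° = 0.
        ΣF_y = 737 sin 178° + T_B sin 240° + T_C sin 10° = 0.
The known terms sum to (-736.6, 25.72) N, so -0.5000 T_B + 0.9848 T_C = 736.6 and -0.8660 T_B + 0.1736 T_C = -25.72.
Solving simultaneously: T_B = 200 N, T_C = 849.5 N.

T_B ≈ 200 N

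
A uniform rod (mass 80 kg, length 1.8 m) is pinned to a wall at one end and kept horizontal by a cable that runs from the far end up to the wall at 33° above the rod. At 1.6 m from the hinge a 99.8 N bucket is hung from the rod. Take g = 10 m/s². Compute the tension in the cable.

Take torques about the hinge: T sin 33° · 1.8 = 80×10×0.9 + 99.8×1.6 = 879.68 N·m.
So T = 879.68 / (0.5446 × 1.8) = 897.31 N.

T ≈ 897 N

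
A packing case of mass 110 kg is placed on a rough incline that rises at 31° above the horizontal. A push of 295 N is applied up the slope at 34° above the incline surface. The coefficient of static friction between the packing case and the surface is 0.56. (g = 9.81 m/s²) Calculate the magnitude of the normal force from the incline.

N ≈ 760 N

Axes along / perpendicular to the incline. W sin 31° = 555.8 N down-slope; W cos 31° = 925 N into the surface.
Perpendicular: N = W cos 31° − P sin 34° = 925 − 165 = 760 N.
Along incline: P cos 34° + f = W sin 31° (friction acts up-slope) → f = 555.8 − 244.6 = 311.2 N.
|f| = 311.2 N ≤ μN = 425.6 N, so the packing case is indeed static.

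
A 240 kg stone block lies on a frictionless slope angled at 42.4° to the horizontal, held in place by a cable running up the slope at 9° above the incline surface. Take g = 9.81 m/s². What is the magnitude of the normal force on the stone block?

Take axes along and perpendicular to the incline. Weight components: W sin 42.4° = 1588 N down-slope, W cos 42.4° = 1739 N into the surface.
Along incline: T cos 9° = W sin 42.4° → T = 1607 N.
Perpendicular: N = W cos 42.4° − T sin 9° = 1487 N.

N ≈ 1490 N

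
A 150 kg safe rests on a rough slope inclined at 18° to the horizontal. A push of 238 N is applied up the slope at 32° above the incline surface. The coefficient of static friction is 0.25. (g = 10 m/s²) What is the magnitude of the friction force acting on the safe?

f ≈ 262 N

Axes along / perpendicular to the incline. W sin 18° = 463.5 N down-slope; W cos 18° = 1427 N into the surface.
Perpendicular: N = W cos 18° − P sin 32° = 1427 − 126.1 = 1300 N.
Along incline: P cos 32° + f = W sin 18° (friction acts up-slope) → f = 463.5 − 201.8 = 261.7 N.
|f| = 261.7 N ≤ μN = 325.1 N, so the safe is indeed static.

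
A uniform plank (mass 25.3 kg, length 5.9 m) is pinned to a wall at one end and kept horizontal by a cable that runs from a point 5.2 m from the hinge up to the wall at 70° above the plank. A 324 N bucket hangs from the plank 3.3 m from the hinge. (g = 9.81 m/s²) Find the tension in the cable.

T ≈ 369 N

Take torques about the hinge: T sin 70° · 5.2 = 25.3×9.81×2.95 + 324×3.3 = 1801.4 N·m.
So T = 1801.4 / (0.9397 × 5.2) = 368.65 N.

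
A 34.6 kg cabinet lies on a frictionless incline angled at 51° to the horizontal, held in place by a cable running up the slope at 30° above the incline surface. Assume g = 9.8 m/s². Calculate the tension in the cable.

T ≈ 304 N

Take axes along and perpendicular to the incline. Weight components: W sin 51° = 263.5 N down-slope, W cos 51° = 213.4 N into the surface.
Along incline: T cos 30° = W sin 51° → T = 304.3 N.
Perpendicular: N = W cos 51° − T sin 30° = 61.25 N.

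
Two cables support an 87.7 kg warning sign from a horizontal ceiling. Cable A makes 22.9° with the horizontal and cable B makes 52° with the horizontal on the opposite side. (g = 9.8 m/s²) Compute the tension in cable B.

T_B ≈ 820 N

Weight W = 87.7 × 9.8 = 859.5 N acts straight down.
Horizontal: T_A cos 22.9° = T_B cos 52°  →  T_A = 0.6683 T_B.
Vertical: T_A sin 22.9° + T_B sin 52° = 859.5.
Substituting the horizontal relation into the vertical equation gives 1.048 T_B = 859.5, so T_B = 820 N.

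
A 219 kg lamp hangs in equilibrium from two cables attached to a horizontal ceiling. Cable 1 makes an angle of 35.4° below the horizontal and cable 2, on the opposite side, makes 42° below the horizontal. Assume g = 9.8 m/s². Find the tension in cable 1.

Weight W = 219 × 9.8 = 2146 N acts straight down.
Horizontal: T_1 cos 35.4° = T_2 cos 42°  →  T_2 = 1.097 T_1.
Vertical: T_1 sin 35.4° + T_2 sin 42° = 2146.
Substituting the horizontal relation into the vertical equation gives 1.313 T_1 = 2146, so T_1 = 1634 N.

T_1 ≈ 1630 N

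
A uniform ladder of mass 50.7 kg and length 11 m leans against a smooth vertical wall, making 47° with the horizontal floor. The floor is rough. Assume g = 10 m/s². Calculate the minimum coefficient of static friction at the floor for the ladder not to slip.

μ_min ≈ 0.466

ΣF_y = 0: N_floor = 50.7×10 = 507 N.
Torques about the foot: N_wall · 11 sin 47° = 50.7×10×5.5 cos 47° → N_wall = 236.39 N.
ΣF_x = 0: f_floor = N_wall = 236.39 N.
μ_min = f_floor / N_floor = 236.39 / 507 = 0.4663.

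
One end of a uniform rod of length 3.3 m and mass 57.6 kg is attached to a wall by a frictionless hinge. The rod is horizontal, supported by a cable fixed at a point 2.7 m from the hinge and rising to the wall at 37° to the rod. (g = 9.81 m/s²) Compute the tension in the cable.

Take torques about the hinge: T sin 37° · 2.7 = 57.6×9.81×1.65 = 932.34 N·m.
So T = 932.34 / (0.6018 × 2.7) = 573.78 N.

T ≈ 574 N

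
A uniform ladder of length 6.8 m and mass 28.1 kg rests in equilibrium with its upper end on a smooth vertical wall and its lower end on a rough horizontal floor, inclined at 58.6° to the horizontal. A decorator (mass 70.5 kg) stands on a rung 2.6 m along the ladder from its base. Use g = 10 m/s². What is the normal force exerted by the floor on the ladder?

ΣF_y = 0: N_floor = 28.1×10 + 70.5×10 = 986 N.

N_floor ≈ 986 N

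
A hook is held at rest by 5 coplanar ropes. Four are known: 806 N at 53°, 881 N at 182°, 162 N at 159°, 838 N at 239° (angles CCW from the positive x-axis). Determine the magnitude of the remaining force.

F ≈ 979 N

Sum the known components: ΣF_x = -978.2 N, ΣF_y = -47.3 N.
For equilibrium the remaining force must supply (−ΣF_x, −ΣF_y) = (978.2, 47.3) N.
Magnitude = √((978.2)² + (47.3)²) = 979.4 N; direction = atan2(47.3, 978.2) = 2.8°.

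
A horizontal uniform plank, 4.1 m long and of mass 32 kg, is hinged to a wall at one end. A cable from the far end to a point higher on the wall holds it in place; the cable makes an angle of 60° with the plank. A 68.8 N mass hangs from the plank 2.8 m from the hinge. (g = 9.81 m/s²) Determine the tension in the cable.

T ≈ 235 N

Take torques about the hinge: T sin 60° · 4.1 = 32×9.81×2.05 + 68.8×2.8 = 836.18 N·m.
So T = 836.18 / (0.8660 × 4.1) = 235.5 N.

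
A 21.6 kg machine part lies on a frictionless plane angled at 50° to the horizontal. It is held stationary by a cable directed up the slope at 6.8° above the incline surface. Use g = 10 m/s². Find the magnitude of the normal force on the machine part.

Take axes along and perpendicular to the incline. Weight components: W sin 50° = 165.5 N down-slope, W cos 50° = 138.8 N into the surface.
Along incline: T cos 6.8° = W sin 50° → T = 166.6 N.
Perpendicular: N = W cos 50° − T sin 6.8° = 119.1 N.

N ≈ 119 N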